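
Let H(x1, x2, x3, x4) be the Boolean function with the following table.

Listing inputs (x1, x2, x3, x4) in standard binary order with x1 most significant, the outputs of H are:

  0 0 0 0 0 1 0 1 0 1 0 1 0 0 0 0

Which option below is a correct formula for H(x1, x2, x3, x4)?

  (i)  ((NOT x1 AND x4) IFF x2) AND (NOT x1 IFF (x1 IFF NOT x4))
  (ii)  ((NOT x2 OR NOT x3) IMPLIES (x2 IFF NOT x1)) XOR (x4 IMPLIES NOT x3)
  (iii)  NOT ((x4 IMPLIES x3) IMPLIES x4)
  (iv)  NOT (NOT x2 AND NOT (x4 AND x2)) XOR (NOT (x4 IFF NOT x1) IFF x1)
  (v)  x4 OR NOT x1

(ii) fails at (0,0,0,0): the formula yields 1, H is 0.
(iii) fails at (0,0,0,0): the formula yields 1, H is 0.
(iv) fails at (0,0,0,1): the formula yields 1, H is 0.
(v) fails at (0,0,0,0): the formula yields 1, H is 0.
(i) is the remaining candidate, and it agrees with H on all 16 inputs.

i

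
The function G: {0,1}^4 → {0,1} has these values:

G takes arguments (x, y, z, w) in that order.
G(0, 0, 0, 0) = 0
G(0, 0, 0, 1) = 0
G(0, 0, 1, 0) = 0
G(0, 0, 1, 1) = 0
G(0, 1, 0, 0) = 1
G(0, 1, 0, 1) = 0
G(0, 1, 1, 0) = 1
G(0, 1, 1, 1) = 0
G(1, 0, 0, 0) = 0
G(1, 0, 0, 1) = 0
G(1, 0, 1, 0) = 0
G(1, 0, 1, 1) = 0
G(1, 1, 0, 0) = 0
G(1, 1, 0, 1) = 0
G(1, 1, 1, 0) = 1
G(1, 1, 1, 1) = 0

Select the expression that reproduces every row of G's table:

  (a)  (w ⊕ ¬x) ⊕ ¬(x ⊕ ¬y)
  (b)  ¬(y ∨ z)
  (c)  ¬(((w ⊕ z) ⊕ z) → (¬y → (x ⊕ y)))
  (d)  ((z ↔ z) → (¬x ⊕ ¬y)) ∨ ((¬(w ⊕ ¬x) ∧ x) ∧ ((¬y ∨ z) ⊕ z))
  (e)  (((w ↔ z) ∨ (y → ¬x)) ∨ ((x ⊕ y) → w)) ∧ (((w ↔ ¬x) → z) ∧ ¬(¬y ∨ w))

e

(a) disagrees with G on (0,0,0,0) (formula → 1, table → 0); rule it out.
(b) disagrees with G on (0,0,0,0) (formula → 1, table → 0); rule it out.
(c) disagrees with G on (0,0,0,1) (formula → 1, table → 0); rule it out.
(d) disagrees with G on (0,1,0,1) (formula → 1, table → 0); rule it out.
That leaves (e). Evaluating it on every row reproduces the table of G exactly.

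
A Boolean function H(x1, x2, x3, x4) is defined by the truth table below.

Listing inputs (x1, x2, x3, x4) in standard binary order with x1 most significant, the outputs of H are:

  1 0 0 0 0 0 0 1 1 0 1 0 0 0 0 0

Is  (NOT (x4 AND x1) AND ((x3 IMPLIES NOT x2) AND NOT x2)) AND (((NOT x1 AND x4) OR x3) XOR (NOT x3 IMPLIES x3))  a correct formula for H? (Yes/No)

Test each input against both H and the formula:
  x1=0, x2=0, x3=0, x4=0: formula gives 0, but H = 1 ✗
A single disagreement suffices: at (0,0,0,0) they differ, so the formula does not compute H.

No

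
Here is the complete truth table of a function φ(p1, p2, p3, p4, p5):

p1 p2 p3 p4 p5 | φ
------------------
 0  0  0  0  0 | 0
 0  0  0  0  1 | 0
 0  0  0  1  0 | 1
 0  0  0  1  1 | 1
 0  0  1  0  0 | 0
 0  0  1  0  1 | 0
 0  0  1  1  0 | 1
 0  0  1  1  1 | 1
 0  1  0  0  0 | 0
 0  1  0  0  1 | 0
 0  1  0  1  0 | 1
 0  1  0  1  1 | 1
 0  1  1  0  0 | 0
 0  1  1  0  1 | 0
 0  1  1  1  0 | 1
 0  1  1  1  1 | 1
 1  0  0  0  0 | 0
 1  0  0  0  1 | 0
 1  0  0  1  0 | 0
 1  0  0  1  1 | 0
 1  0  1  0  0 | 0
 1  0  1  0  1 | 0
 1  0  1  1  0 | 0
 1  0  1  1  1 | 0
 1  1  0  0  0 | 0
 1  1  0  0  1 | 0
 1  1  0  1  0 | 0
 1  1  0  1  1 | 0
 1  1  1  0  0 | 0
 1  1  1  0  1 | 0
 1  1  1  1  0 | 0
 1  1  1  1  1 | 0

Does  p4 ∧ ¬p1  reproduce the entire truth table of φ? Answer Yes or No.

Yes

Evaluate p4 ∧ ¬p1 on each row and compare to φ:
  p1=0, p2=0, p3=0, p4=0, p5=0: formula gives 0, φ = 0 ✓
  p1=0, p2=0, p3=0, p4=0, p5=1: formula gives 0, φ = 0 ✓
  p1=0, p2=0, p3=0, p4=1, p5=0: formula gives 1, φ = 1 ✓
  p1=0, p2=0, p3=0, p4=1, p5=1: formula gives 1, φ = 1 ✓
  … (the remaining 28 rows also agree.)
No disagreement on any input; they are logically equivalent.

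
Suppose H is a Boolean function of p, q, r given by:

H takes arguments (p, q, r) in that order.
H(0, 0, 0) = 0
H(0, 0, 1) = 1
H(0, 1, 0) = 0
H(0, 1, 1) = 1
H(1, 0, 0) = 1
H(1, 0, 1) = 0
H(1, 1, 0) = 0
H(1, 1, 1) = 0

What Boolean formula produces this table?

H=1 on 3 inputs: (0,0,1), (0,1,1), (1,0,0). Reading each as a conjunction of literals (¬p·¬q·r, ¬p·q·r, p·¬q·¬r) and taking the OR gives the canonical DNF.

H(p, q, r) = (((~p & ~q) & r) | ((~p & q) & r)) | ((p & ~q) & ~r)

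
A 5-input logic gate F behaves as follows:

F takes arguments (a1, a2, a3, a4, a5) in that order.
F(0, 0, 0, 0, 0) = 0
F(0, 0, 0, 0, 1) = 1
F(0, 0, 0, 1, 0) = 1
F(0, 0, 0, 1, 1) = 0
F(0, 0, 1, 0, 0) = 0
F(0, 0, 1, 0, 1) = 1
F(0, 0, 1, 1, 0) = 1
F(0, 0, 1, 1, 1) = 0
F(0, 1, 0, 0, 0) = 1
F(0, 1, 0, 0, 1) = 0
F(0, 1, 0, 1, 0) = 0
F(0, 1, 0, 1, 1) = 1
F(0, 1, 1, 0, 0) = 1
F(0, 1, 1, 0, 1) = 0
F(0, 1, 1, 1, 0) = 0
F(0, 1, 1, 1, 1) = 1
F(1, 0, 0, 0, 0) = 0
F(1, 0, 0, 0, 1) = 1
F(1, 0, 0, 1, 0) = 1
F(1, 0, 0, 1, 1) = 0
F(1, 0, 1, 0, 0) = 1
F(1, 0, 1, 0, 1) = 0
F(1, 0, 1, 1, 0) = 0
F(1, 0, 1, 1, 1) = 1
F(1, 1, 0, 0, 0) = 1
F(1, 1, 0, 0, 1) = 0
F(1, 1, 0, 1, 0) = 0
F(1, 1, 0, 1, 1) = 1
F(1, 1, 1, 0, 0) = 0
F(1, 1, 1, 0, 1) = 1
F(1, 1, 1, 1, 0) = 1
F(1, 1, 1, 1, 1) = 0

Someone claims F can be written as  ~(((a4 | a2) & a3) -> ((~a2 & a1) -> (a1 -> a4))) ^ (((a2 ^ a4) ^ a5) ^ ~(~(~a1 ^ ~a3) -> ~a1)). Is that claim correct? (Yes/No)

Test each input against both F and the formula:
  a1=0, a2=0, a3=0, a4=0, a5=0: formula gives 0, F = 0 ✓
  a1=0, a2=0, a3=0, a4=0, a5=1: formula gives 1, F = 1 ✓
  a1=0, a2=0, a3=0, a4=1, a5=0: formula gives 1, F = 1 ✓
  a1=0, a2=0, a3=0, a4=1, a5=1: formula gives 0, F = 0 ✓
  …and likewise for the remaining 28 rows.
Every row agrees, so the formula is equivalent.

Yes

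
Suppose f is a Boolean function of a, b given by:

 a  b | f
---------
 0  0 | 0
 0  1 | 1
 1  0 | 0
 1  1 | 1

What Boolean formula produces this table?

f(a, b) = b

The output simply equals b.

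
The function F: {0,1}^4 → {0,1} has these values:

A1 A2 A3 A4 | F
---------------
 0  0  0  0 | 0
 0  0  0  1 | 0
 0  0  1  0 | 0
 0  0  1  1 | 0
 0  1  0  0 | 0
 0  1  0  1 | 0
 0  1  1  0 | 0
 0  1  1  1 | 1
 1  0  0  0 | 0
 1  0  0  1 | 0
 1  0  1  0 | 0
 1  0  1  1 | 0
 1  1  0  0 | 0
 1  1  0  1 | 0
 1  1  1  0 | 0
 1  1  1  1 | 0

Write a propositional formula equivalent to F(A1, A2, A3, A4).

F is 1 on exactly one input, (0,1,1,1), whose minterm is ¬A1·A2·A3·A4. So F is just that conjunction.

F(A1, A2, A3, A4) = ((A1' · A2) · A3) · A4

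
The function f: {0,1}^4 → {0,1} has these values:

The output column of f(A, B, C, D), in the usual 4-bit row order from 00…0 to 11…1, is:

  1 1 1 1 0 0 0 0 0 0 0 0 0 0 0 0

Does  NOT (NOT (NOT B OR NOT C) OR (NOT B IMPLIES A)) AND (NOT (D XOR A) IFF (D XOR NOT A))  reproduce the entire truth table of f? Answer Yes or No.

Yes

Check the formula against f row by row:
  A=0, B=0, C=0, D=0: formula gives 1, f = 1 ✓
  A=0, B=0, C=0, D=1: formula gives 1, f = 1 ✓
  A=0, B=0, C=1, D=0: formula gives 1, f = 1 ✓
  A=0, B=0, C=1, D=1: formula gives 1, f = 1 ✓
  …and likewise for the remaining 12 rows.
Every row agrees, so the formula is equivalent.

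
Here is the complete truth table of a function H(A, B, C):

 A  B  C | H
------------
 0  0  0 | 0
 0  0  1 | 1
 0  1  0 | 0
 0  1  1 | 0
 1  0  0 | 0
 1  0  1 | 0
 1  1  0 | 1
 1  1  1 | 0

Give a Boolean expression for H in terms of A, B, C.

H(A, B, C) = ((not A and not B) and C) or ((A and B) and not C)

The 1-rows are (0,0,1), (1,1,0). Each contributes one minterm — ¬A·¬B·C; A·B·¬C — and their disjunction is a sum-of-products form of H.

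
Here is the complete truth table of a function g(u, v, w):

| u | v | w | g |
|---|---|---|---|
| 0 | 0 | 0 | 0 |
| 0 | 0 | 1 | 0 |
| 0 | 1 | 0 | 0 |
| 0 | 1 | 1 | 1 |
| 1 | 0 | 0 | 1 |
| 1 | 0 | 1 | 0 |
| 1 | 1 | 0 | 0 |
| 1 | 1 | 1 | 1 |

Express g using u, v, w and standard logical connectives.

g(u, v, w) = (((u' · v) · w) + ((u · v') · w')) + ((u · v) · w)

The 1-rows are (0,1,1), (1,0,0), (1,1,1). Each contributes one minterm — ¬u·v·w; u·¬v·¬w; u·v·w — and their disjunction is a sum-of-products form of g.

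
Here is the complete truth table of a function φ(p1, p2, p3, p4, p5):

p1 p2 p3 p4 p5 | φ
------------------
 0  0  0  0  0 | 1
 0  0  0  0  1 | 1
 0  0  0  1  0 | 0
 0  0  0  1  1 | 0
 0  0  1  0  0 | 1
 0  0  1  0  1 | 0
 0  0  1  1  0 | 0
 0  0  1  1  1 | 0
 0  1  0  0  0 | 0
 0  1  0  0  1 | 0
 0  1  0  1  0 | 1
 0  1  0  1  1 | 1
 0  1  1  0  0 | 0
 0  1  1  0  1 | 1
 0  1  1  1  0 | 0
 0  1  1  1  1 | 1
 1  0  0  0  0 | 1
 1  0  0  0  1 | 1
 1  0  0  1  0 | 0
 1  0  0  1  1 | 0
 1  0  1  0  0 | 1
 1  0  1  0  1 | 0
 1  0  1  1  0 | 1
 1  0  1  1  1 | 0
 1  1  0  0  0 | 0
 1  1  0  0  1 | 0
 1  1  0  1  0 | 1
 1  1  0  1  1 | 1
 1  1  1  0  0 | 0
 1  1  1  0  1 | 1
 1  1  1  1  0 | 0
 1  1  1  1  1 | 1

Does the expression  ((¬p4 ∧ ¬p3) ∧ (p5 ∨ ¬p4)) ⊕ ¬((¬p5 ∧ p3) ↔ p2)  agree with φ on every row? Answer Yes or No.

Test each input against both φ and the formula:
  p1=0, p2=0, p3=0, p4=0, p5=0: formula gives 1, φ = 1 ✓
  p1=0, p2=0, p3=0, p4=0, p5=1: formula gives 1, φ = 1 ✓
  p1=0, p2=0, p3=0, p4=1, p5=0: formula gives 0, φ = 0 ✓
  p1=0, p2=0, p3=0, p4=1, p5=1: formula gives 0, φ = 0 ✓
  …
  p1=0, p2=0, p3=1, p4=1, p5=0: formula gives 1, but φ = 0 ✗
Row (0,0,1,1,0) is a counterexample, so the formula is not equivalent to φ.

No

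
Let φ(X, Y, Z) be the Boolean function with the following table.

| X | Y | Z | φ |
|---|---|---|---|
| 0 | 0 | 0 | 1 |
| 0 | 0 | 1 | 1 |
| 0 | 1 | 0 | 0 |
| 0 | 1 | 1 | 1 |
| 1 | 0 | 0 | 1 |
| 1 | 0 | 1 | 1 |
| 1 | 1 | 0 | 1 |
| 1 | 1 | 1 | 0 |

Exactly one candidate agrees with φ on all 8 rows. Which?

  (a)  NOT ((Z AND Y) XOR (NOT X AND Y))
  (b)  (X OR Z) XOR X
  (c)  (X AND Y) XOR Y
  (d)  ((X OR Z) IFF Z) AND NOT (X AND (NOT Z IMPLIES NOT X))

a

(b) fails at (0,0,0): the formula yields 0, φ is 1.
(c) fails at (0,0,0): the formula yields 0, φ is 1.
(d) fails at (0,1,0): the formula yields 1, φ is 0.
That leaves (a). Evaluating it on every row reproduces the table of φ exactly.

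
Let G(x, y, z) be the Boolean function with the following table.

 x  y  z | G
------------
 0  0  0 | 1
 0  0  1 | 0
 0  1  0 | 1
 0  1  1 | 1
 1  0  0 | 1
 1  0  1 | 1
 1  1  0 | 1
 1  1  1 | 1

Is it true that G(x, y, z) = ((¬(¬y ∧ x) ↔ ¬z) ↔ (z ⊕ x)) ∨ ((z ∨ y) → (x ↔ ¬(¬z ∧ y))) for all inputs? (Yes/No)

Check the formula against G row by row:
  x=0, y=0, z=0: formula gives 1, G = 1 ✓
  x=0, y=0, z=1: formula gives 0, G = 0 ✓
  x=0, y=1, z=0: formula gives 1, G = 1 ✓
  x=0, y=1, z=1: formula gives 0, but G = 1 ✗
Row (0,1,1) is a counterexample, so the formula is not equivalent to G.

No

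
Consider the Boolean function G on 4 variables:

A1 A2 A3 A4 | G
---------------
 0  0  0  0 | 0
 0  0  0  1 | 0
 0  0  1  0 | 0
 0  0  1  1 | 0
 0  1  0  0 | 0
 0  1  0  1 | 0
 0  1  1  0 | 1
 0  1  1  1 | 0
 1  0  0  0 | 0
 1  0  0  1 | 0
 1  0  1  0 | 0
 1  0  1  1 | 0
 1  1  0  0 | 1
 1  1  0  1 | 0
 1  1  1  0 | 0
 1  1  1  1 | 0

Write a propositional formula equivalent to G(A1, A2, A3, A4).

G(A1, A2, A3, A4) = (((NOT A1 AND A2) AND A3) AND NOT A4) OR (((A1 AND A2) AND NOT A3) AND NOT A4)

Collect the rows where G=1 — (0,1,1,0), (1,1,0,0) — and write one minterm per row: ¬A1·A2·A3·¬A4, A1·A2·¬A3·¬A4. Their union (logical OR) reproduces the table exactly.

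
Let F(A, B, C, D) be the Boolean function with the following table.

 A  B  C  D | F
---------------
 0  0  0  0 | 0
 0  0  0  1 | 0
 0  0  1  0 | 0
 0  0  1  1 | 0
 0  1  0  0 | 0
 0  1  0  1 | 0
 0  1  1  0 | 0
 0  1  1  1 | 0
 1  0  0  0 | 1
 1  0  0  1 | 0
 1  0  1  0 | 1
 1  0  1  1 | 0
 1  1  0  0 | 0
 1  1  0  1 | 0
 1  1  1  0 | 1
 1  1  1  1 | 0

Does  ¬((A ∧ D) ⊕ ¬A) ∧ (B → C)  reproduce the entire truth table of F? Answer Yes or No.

Yes

Check the formula against F row by row:
  A=0, B=0, C=0, D=0: formula gives 0, F = 0 ✓
  A=0, B=0, C=0, D=1: formula gives 0, F = 0 ✓
  A=0, B=0, C=1, D=0: formula gives 0, F = 0 ✓
  A=0, B=0, C=1, D=1: formula gives 0, F = 0 ✓
  … (the remaining 12 rows also agree.)
No disagreement on any input; they are logically equivalent.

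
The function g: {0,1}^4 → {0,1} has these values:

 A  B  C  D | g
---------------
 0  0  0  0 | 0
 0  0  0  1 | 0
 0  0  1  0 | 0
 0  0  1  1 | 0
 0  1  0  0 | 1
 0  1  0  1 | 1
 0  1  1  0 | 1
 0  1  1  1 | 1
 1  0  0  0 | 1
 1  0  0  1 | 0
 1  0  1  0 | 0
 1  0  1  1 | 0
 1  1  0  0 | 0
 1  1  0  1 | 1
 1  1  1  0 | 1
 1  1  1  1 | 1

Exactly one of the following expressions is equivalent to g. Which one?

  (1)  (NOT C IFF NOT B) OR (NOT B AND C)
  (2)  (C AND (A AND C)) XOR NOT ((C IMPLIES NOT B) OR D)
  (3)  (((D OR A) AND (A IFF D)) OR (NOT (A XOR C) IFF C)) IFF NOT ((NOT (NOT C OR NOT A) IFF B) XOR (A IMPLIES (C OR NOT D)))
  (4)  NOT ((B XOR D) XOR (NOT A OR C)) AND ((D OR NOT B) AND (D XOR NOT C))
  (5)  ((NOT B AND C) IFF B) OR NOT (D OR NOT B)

3

(1) fails at (0,0,0,0): the formula yields 1, g is 0.
(2) fails at (0,1,0,0): the formula yields 0, g is 1.
(4) fails at (0,0,1,1): the formula yields 1, g is 0.
(5) fails at (0,0,0,0): the formula yields 1, g is 0.
That leaves (3). Evaluating it on every row reproduces the table of g exactly.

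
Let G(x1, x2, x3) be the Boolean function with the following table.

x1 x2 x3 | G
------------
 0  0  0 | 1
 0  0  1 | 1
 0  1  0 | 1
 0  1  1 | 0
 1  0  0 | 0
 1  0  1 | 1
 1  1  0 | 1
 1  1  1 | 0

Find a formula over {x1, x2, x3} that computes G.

G(x1, x2, x3) = not ((((not x1 and x2) and x3) or ((x1 and not x2) and not x3)) or ((x1 and x2) and x3))

The 0-rows are (0,1,1), (1,0,0), (1,1,1). Take each as a conjunction (¬x1·x2·x3, x1·¬x2·¬x3, x1·x2·x3), form their disjunction, and complement — that gives a formula that is 1 everywhere G is.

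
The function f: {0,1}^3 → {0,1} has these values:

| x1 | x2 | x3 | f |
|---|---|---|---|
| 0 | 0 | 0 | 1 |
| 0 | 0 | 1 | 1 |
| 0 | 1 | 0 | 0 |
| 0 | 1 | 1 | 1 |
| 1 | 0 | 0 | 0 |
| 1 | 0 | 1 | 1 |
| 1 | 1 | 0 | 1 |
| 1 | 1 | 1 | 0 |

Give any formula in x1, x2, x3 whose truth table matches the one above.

f(x1, x2, x3) = ((((x1' · x2) · x3') + ((x1 · x2') · x3')) + ((x1 · x2) · x3))'

f is 0 on only 3 rows — (0,1,0), (1,0,0), (1,1,1). Writing each as a minterm (¬x1·x2·¬x3, x1·¬x2·¬x3, x1·x2·x3) and OR-ing them characterizes exactly where f=0, so f is the negation of that disjunction.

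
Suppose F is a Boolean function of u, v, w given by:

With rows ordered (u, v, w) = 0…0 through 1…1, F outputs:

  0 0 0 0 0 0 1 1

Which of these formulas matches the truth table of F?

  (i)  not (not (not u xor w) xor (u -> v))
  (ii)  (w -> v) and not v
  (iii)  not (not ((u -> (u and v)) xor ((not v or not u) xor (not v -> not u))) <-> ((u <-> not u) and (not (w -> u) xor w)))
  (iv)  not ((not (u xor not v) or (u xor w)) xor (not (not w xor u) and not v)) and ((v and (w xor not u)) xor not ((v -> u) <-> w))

(i) fails at (0,0,1): the formula yields 1, F is 0.
(ii) fails at (0,0,0): the formula yields 1, F is 0.
(iv) fails at (0,0,0): the formula yields 1, F is 0.
(iii) is the remaining candidate, and it agrees with F on all 8 inputs.

iii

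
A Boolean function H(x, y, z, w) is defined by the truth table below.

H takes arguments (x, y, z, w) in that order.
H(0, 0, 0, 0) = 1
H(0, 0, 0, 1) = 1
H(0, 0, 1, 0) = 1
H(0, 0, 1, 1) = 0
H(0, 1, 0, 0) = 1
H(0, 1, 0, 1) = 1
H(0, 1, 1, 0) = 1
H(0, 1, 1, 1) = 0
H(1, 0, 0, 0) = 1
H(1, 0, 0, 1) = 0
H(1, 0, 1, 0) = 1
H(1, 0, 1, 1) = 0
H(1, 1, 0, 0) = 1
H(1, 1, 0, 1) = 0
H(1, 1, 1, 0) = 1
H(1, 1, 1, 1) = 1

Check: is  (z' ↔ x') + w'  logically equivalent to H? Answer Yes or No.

No

Test each input against both H and the formula:
  x=0, y=0, z=0, w=0: formula gives 1, H = 1 ✓
  x=0, y=0, z=0, w=1: formula gives 1, H = 1 ✓
  x=0, y=0, z=1, w=0: formula gives 1, H = 1 ✓
  x=0, y=0, z=1, w=1: formula gives 0, H = 0 ✓
  …
  x=1, y=0, z=1, w=1: formula gives 1, but H = 0 ✗
Row (1,0,1,1) is a counterexample, so the formula is not equivalent to H.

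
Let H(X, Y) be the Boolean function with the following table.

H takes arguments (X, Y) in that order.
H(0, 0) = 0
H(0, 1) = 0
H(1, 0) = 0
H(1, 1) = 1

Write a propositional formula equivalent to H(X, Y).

H(X, Y) = X ∧ Y

The output is 1 only when every input is 1 — the AND of all inputs.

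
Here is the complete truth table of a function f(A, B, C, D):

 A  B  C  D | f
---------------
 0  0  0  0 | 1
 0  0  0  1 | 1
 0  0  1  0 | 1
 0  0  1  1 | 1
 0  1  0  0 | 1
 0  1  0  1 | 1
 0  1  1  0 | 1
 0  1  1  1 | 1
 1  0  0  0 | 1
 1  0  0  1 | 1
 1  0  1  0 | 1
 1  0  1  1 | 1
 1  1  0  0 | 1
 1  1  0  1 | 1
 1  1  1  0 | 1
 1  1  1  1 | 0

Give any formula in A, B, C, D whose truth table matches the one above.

The output is 0 only when every input is 1 — NAND of all inputs.

f(A, B, C, D) = ¬(((A ∧ B) ∧ C) ∧ D)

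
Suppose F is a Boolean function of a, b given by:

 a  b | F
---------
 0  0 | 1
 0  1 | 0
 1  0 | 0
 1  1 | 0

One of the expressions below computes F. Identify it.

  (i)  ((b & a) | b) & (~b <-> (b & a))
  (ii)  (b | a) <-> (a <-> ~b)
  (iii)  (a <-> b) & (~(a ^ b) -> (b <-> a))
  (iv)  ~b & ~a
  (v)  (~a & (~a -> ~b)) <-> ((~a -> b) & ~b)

(i) disagrees with F on (0,0) (formula → 0, table → 1); rule it out.
(ii) disagrees with F on (0,1) (formula → 1, table → 0); rule it out.
(iii) disagrees with F on (1,1) (formula → 1, table → 0); rule it out.
(v) disagrees with F on (0,0) (formula → 0, table → 1); rule it out.
Only (iv) survives; checking it on all 4 rows confirms it matches F.

iv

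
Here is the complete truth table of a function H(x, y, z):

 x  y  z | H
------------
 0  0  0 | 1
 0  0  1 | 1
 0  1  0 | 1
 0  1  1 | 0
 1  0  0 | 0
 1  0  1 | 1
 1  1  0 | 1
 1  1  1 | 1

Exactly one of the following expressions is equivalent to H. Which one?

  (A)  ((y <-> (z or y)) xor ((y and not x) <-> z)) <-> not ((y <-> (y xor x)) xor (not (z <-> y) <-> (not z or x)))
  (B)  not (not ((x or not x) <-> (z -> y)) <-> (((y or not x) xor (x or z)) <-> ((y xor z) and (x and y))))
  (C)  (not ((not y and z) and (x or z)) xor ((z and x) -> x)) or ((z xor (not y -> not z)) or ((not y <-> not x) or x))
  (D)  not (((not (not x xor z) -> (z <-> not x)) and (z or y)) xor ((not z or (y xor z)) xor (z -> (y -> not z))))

(B): at (0,0,0) it gives 0, but H = 1 — eliminated.
(C): at (1,0,0) it gives 1, but H = 0 — eliminated.
(D): at (0,0,1) it gives 0, but H = 1 — eliminated.
That leaves (A). Evaluating it on every row reproduces the table of H exactly.

A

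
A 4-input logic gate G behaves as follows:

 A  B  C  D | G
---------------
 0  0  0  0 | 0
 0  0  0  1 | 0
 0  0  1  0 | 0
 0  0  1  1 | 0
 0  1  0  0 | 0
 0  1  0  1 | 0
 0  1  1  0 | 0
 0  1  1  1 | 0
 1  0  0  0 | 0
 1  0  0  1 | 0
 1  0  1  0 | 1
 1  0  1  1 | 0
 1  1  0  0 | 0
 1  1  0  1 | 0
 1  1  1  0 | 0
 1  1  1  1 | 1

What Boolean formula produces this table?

G(A, B, C, D) = (((A AND NOT B) AND C) AND NOT D) OR (((A AND B) AND C) AND D)

G=1 on 2 inputs: (1,0,1,0), (1,1,1,1). Reading each as a conjunction of literals (A·¬B·C·¬D, A·B·C·D) and taking the OR gives the canonical DNF.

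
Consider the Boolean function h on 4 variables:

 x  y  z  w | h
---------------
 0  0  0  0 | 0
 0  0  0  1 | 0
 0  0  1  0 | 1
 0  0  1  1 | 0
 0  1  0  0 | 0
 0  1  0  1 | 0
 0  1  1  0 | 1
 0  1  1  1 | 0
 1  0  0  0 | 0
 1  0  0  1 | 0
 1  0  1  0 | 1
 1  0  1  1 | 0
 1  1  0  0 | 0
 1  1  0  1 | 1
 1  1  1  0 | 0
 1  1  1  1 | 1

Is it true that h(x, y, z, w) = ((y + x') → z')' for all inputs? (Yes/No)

No

Evaluate ((y + x') → z')' on each row and compare to h:
  x=0, y=0, z=0, w=0: formula gives 0, h = 0 ✓
  x=0, y=0, z=0, w=1: formula gives 0, h = 0 ✓
  x=0, y=0, z=1, w=0: formula gives 1, h = 1 ✓
  x=0, y=0, z=1, w=1: formula gives 1, but h = 0 ✗
A single disagreement suffices: at (0,0,1,1) they differ, so the formula does not compute h.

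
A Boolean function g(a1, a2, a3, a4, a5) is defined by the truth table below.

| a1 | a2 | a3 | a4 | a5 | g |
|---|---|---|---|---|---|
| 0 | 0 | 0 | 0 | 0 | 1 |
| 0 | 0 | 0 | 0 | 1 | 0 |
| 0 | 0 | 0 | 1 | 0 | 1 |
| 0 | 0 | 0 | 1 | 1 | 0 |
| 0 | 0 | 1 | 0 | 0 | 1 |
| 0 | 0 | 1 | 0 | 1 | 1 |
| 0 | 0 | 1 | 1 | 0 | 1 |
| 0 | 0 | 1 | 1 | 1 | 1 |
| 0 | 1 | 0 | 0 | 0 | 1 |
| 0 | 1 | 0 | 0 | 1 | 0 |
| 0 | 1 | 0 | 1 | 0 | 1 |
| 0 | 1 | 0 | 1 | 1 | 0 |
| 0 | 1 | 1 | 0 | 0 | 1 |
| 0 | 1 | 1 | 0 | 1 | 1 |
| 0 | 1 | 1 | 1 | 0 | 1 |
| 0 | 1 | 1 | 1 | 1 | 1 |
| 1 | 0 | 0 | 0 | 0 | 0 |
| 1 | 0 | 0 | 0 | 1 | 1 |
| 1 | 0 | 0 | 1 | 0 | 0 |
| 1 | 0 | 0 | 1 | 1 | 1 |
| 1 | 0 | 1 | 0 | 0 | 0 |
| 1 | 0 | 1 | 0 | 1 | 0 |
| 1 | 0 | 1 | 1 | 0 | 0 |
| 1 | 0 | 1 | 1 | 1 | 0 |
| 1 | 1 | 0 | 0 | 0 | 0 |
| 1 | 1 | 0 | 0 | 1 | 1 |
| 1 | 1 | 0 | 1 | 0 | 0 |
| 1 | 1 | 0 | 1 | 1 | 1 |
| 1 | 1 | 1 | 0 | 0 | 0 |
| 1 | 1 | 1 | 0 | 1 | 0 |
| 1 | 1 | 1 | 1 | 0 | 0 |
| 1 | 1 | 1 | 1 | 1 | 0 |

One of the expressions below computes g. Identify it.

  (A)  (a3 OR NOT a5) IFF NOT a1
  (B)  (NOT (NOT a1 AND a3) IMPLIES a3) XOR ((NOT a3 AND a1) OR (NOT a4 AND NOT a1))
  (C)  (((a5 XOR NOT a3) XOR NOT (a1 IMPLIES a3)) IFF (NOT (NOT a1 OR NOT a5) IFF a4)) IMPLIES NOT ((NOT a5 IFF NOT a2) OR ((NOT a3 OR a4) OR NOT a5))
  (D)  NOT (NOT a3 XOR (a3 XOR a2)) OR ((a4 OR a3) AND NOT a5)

(B): at (0,0,0,0,1) it gives 1, but g = 0 — eliminated.
(C): at (0,0,0,0,0) it gives 0, but g = 1 — eliminated.
(D): at (0,0,0,0,0) it gives 0, but g = 1 — eliminated.
That leaves (A). Evaluating it on every row reproduces the table of g exactly.

A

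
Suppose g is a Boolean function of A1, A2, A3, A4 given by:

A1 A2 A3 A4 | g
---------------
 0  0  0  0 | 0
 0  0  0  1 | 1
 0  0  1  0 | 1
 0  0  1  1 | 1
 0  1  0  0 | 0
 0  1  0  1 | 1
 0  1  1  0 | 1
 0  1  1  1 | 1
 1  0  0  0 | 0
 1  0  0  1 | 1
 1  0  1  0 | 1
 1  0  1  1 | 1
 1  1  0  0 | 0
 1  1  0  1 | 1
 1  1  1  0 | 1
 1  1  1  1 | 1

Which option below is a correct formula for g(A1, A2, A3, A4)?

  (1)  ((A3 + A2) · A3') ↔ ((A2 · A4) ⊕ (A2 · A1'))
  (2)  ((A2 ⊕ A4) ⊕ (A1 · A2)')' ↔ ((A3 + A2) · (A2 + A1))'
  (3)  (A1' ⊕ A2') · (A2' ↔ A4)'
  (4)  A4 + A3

(1) fails at (0,0,0,0): the formula yields 1, g is 0.
(2) fails at (0,0,1,0): the formula yields 0, g is 1.
(3) fails at (0,0,0,1): the formula yields 0, g is 1.
Only (4) survives; checking it on all 16 rows confirms it matches g.

4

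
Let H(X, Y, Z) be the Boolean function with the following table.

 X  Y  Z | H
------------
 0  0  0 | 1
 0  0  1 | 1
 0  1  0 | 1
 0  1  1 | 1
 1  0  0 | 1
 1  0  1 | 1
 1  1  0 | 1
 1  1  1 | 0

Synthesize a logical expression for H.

The output is 0 only when every input is 1 — NAND of all inputs.

H(X, Y, Z) = ~((X & Y) & Z)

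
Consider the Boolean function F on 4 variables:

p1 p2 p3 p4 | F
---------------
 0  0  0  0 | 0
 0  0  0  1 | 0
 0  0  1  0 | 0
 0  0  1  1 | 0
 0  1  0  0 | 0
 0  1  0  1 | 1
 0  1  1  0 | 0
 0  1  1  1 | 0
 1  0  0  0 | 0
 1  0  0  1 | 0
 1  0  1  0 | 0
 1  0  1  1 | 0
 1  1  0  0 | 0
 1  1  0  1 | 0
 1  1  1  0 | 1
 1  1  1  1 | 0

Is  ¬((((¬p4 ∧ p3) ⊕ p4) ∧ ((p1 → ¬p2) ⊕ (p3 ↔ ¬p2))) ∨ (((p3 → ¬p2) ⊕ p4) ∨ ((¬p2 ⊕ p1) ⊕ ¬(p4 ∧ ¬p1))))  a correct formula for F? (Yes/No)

Evaluate ¬((((¬p4 ∧ p3) ⊕ p4) ∧ ((p1 → ¬p2) ⊕ (p3 ↔ ¬p2))) ∨ (((p3 → ¬p2) ⊕ p4) ∨ ((¬p2 ⊕ p1) ⊕ ¬(p4 ∧ ¬p1)))) on each row and compare to F:
  p1=0, p2=0, p3=0, p4=0: formula gives 0, F = 0 ✓
  p1=0, p2=0, p3=0, p4=1: formula gives 0, F = 0 ✓
  p1=0, p2=0, p3=1, p4=0: formula gives 0, F = 0 ✓
  p1=0, p2=0, p3=1, p4=1: formula gives 0, F = 0 ✓
  …and likewise for the remaining 12 rows.
All 16 rows match — the expression computes F exactly.

Yes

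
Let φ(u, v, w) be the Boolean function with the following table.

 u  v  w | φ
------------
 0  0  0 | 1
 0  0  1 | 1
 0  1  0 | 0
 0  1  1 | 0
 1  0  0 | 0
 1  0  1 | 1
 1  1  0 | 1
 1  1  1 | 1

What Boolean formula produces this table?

φ(u, v, w) = ((((u' · v) · w') + ((u' · v) · w)) + ((u · v') · w'))'

The 0-rows are (0,1,0), (0,1,1), (1,0,0). Take each as a conjunction (¬u·v·¬w, ¬u·v·w, u·¬v·¬w), form their disjunction, and complement — that gives a formula that is 1 everywhere φ is.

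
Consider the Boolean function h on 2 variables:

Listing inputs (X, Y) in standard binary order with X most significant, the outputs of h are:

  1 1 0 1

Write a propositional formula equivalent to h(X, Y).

This is X → Y (false only at 1,0).

h(X, Y) = X -> Y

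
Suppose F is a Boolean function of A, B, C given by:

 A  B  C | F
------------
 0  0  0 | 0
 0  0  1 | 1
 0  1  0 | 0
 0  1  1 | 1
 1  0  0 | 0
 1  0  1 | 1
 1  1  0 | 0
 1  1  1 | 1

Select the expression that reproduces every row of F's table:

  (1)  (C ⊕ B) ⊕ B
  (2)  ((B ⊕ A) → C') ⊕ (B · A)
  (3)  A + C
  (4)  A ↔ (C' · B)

(2) fails at (0,0,0): the formula yields 1, F is 0.
(3) fails at (1,0,0): the formula yields 1, F is 0.
(4) fails at (0,0,0): the formula yields 1, F is 0.
(1) is the remaining candidate, and it agrees with F on all 8 inputs.

1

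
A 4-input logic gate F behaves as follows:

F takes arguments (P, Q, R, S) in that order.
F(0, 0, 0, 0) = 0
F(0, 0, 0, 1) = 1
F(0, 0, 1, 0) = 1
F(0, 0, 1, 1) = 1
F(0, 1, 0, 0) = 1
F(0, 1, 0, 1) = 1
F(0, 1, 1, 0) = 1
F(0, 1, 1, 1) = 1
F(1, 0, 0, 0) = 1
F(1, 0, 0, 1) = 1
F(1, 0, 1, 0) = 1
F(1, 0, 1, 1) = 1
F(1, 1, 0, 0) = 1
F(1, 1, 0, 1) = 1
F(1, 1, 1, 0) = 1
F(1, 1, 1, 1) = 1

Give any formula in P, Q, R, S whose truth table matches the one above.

The output is 1 whenever at least one input is 1 — the OR of all inputs.

F(P, Q, R, S) = ((P or Q) or R) or S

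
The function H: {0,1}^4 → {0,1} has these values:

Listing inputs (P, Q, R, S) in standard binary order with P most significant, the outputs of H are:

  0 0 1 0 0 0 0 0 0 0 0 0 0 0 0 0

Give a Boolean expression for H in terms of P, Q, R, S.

H is 1 on exactly one input, (0,0,1,0), whose minterm is ¬P·¬Q·R·¬S. So H is just that conjunction.

H(P, Q, R, S) = ((NOT P AND NOT Q) AND R) AND NOT S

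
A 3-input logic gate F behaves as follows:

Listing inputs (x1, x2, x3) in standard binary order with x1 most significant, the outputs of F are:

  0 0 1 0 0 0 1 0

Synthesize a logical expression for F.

The 1-rows are (0,1,0), (1,1,0). Each contributes one minterm — ¬x1·x2·¬x3; x1·x2·¬x3 — and their disjunction is a sum-of-products form of F.

F(x1, x2, x3) = ((x1' · x2) · x3') + ((x1 · x2) · x3')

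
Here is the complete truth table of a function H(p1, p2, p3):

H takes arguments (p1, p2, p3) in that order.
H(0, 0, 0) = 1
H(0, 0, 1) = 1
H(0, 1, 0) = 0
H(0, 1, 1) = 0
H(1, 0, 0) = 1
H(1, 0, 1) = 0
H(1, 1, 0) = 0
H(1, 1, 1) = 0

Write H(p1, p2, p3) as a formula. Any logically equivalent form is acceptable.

The 1-rows are (0,0,0), (0,0,1), (1,0,0). Each contributes one minterm — ¬p1·¬p2·¬p3; ¬p1·¬p2·p3; p1·¬p2·¬p3 — and their disjunction is a sum-of-products form of H.

H(p1, p2, p3) = (((~p1 & ~p2) & ~p3) | ((~p1 & ~p2) & p3)) | ((p1 & ~p2) & ~p3)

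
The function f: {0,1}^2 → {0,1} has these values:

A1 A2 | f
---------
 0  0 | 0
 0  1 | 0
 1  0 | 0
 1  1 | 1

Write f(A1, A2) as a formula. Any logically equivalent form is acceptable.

f(A1, A2) = A1 and A2

The output is 1 only when every input is 1 — the AND of all inputs.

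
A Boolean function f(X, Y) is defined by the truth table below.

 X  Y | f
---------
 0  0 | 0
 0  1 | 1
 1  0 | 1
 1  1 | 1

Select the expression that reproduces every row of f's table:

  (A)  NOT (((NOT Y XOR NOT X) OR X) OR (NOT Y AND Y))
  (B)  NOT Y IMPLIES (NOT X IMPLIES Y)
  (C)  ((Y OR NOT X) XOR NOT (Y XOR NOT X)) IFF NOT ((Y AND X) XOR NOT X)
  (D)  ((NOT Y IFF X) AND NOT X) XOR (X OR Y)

B

(A) disagrees with f on (0,0) (formula → 1, table → 0); rule it out.
(C) disagrees with f on (1,1) (formula → 0, table → 1); rule it out.
(D) disagrees with f on (0,1) (formula → 0, table → 1); rule it out.
That leaves (B). Evaluating it on every row reproduces the table of f exactly.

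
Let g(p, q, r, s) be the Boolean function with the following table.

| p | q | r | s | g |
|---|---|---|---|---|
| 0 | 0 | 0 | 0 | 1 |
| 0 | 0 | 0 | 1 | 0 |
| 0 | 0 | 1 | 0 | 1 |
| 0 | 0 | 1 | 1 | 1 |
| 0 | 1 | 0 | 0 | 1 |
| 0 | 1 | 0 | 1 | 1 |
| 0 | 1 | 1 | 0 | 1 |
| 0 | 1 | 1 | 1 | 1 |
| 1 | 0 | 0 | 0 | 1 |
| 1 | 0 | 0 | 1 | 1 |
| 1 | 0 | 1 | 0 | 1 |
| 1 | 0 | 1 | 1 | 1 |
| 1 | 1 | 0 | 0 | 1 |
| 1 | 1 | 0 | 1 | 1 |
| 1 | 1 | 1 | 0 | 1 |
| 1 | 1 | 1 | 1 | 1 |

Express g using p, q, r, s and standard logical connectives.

Only row (0,0,0,1) gives 0. So g is 1 everywhere except there — the complement of the minterm ¬p·¬q·¬r·s.

g(p, q, r, s) = ¬(((¬p ∧ ¬q) ∧ ¬r) ∧ s)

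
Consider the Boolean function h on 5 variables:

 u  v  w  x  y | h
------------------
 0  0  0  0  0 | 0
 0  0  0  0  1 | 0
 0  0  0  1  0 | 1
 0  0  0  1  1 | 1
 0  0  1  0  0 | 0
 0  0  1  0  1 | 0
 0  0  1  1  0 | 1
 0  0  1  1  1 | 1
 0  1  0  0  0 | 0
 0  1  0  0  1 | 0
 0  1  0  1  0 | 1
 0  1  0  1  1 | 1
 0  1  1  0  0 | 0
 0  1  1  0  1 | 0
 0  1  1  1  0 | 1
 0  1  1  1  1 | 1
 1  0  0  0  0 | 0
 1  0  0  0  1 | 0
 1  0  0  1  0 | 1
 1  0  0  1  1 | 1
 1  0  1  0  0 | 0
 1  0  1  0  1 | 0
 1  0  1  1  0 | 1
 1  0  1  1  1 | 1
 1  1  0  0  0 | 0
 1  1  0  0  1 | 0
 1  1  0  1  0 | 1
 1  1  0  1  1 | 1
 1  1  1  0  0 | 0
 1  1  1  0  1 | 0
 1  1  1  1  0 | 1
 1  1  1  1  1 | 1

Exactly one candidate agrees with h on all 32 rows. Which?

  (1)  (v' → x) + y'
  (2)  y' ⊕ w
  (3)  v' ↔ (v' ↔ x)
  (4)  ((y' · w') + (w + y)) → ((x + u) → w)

(1) disagrees with h on (0,0,0,0,0) (formula → 1, table → 0); rule it out.
(2) disagrees with h on (0,0,0,0,0) (formula → 1, table → 0); rule it out.
(4) disagrees with h on (0,0,0,0,0) (formula → 1, table → 0); rule it out.
Only (3) survives; checking it on all 32 rows confirms it matches h.

3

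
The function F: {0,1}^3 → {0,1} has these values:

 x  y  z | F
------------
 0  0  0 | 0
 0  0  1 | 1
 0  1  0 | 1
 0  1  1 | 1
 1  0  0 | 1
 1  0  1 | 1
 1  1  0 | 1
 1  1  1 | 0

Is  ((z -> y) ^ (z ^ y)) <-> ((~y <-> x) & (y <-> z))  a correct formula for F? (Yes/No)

Evaluate ((z -> y) ^ (z ^ y)) <-> ((~y <-> x) & (y <-> z)) on each row and compare to F:
  x=0, y=0, z=0: formula gives 0, F = 0 ✓
  x=0, y=0, z=1: formula gives 0, but F = 1 ✗
Row (0,0,1) is a counterexample, so the formula is not equivalent to F.

No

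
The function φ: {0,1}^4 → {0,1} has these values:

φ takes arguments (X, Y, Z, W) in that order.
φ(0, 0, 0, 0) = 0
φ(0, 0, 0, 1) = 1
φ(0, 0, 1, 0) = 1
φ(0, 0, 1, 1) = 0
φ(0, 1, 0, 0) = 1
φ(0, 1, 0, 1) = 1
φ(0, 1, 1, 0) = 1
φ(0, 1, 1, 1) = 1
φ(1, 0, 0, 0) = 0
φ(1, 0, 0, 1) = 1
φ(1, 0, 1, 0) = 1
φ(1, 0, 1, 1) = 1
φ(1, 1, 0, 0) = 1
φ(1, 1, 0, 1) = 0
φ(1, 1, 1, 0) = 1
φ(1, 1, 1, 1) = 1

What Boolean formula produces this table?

There are just 4 zero rows: (0,0,0,0), (0,0,1,1), (1,0,0,0), (1,1,0,1). Their minterms are ¬X·¬Y·¬Z·¬W, ¬X·¬Y·Z·W, X·¬Y·¬Z·¬W, X·Y·¬Z·W; the OR of those covers precisely the 0-outputs, and negating it yields φ.

φ(X, Y, Z, W) = NOT ((((((NOT X AND NOT Y) AND NOT Z) AND NOT W) OR (((NOT X AND NOT Y) AND Z) AND W)) OR (((X AND NOT Y) AND NOT Z) AND NOT W)) OR (((X AND Y) AND NOT Z) AND W))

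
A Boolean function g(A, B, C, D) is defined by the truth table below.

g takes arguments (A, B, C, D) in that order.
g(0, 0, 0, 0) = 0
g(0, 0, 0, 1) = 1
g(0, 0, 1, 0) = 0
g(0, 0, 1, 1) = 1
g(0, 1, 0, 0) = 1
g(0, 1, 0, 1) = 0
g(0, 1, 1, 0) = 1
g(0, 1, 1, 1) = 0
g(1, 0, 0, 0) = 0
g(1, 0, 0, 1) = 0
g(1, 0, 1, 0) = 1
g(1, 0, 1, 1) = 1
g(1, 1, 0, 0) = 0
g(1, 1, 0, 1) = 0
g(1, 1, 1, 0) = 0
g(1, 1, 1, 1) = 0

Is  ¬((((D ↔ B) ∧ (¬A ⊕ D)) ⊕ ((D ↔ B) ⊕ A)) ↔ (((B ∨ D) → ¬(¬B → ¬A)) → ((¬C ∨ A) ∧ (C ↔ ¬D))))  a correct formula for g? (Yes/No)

Yes

Evaluate ¬((((D ↔ B) ∧ (¬A ⊕ D)) ⊕ ((D ↔ B) ⊕ A)) ↔ (((B ∨ D) → ¬(¬B → ¬A)) → ((¬C ∨ A) ∧ (C ↔ ¬D)))) on each row and compare to g:
  A=0, B=0, C=0, D=0: formula gives 0, g = 0 ✓
  A=0, B=0, C=0, D=1: formula gives 1, g = 1 ✓
  A=0, B=0, C=1, D=0: formula gives 0, g = 0 ✓
  A=0, B=0, C=1, D=1: formula gives 1, g = 1 ✓
  …and likewise for the remaining 12 rows.
All 16 rows match — the expression computes g exactly.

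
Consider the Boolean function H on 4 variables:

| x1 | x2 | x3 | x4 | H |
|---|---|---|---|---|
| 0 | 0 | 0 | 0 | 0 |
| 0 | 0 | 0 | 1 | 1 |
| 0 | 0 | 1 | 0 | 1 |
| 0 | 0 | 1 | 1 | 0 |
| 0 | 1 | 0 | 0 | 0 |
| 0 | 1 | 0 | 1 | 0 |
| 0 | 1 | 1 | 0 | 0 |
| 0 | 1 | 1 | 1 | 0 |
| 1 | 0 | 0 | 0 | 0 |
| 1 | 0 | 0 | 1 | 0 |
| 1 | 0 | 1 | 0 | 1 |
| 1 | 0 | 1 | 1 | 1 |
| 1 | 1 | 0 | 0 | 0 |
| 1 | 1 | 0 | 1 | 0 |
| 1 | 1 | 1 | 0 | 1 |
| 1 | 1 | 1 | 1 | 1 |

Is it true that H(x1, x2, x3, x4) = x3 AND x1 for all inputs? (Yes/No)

Check the formula against H row by row:
  x1=0, x2=0, x3=0, x4=0: formula gives 0, H = 0 ✓
  x1=0, x2=0, x3=0, x4=1: formula gives 0, but H = 1 ✗
Row (0,0,0,1) is a counterexample, so the formula is not equivalent to H.

No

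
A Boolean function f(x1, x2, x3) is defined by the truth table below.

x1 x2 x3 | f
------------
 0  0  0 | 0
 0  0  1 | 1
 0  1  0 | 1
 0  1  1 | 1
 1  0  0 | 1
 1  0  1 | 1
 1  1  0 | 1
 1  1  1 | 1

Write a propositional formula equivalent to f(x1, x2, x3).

f is 0 on exactly one input, (0,0,0), whose minterm is ¬x1·¬x2·¬x3. So f is the negation of that single conjunction.

f(x1, x2, x3) = ((x1' · x2') · x3')'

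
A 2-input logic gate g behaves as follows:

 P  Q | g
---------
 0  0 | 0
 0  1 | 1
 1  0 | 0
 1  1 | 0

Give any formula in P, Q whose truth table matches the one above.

g(P, Q) = ~P & Q

Only row (0,1) gives 1. That row's minterm ¬P·Q is g directly.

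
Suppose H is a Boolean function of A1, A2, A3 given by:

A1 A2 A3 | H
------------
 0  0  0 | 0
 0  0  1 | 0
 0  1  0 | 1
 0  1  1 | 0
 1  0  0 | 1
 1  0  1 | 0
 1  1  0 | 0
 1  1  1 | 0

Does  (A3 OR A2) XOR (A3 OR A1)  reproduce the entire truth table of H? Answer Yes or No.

Evaluate (A3 OR A2) XOR (A3 OR A1) on each row and compare to H:
  A1=0, A2=0, A3=0: formula gives 0, H = 0 ✓
  A1=0, A2=0, A3=1: formula gives 0, H = 0 ✓
  A1=0, A2=1, A3=0: formula gives 1, H = 1 ✓
  A1=0, A2=1, A3=1: formula gives 0, H = 0 ✓
  A1=1, A2=0, A3=0: formula gives 1, H = 1 ✓
  … (the remaining 3 rows also agree.)
Every row agrees, so the formula is equivalent.

Yes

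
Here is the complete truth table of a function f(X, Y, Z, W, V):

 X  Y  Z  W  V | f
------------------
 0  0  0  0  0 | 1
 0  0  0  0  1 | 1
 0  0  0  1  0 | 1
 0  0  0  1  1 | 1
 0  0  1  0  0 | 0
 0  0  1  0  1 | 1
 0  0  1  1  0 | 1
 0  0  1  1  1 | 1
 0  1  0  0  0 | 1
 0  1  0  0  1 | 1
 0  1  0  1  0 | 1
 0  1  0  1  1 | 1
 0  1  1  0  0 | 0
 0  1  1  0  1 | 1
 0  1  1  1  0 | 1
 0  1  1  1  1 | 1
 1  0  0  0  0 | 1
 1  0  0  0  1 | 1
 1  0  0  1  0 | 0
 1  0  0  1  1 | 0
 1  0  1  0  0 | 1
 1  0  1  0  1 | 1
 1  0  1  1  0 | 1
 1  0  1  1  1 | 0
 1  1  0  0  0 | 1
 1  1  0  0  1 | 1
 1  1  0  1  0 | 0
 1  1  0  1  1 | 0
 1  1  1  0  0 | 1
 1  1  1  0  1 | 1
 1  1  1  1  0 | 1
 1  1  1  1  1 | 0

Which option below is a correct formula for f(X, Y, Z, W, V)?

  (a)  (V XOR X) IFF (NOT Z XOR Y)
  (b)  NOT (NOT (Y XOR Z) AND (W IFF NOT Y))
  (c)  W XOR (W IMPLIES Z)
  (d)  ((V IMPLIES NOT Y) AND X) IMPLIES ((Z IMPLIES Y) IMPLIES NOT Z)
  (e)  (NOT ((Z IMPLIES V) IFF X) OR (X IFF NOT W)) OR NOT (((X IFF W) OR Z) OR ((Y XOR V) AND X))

e

(a) fails at (0,0,0,0,0): the formula yields 0, f is 1.
(b) fails at (0,0,0,1,0): the formula yields 0, f is 1.
(c) fails at (0,0,1,0,0): the formula yields 1, f is 0.
(d) fails at (0,0,1,0,0): the formula yields 1, f is 0.
(e) is the remaining candidate, and it agrees with f on all 32 inputs.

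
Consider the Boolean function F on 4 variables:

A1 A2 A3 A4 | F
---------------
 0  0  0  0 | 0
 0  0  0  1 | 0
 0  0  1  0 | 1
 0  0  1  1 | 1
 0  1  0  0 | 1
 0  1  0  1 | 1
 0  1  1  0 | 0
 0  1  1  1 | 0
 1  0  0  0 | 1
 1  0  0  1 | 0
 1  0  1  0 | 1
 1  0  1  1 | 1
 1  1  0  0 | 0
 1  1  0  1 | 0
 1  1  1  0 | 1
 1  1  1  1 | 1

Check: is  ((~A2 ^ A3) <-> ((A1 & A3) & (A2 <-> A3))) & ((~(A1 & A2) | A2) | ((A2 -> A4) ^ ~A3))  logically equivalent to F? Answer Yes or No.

Evaluate ((~A2 ^ A3) <-> ((A1 & A3) & (A2 <-> A3))) & ((~(A1 & A2) | A2) | ((A2 -> A4) ^ ~A3)) on each row and compare to F:
  A1=0, A2=0, A3=0, A4=0: formula gives 0, F = 0 ✓
  A1=0, A2=0, A3=0, A4=1: formula gives 0, F = 0 ✓
  A1=0, A2=0, A3=1, A4=0: formula gives 1, F = 1 ✓
  A1=0, A2=0, A3=1, A4=1: formula gives 1, F = 1 ✓
  …
  A1=1, A2=0, A3=0, A4=0: formula gives 0, but F = 1 ✗
A single disagreement suffices: at (1,0,0,0) they differ, so the formula does not compute F.

No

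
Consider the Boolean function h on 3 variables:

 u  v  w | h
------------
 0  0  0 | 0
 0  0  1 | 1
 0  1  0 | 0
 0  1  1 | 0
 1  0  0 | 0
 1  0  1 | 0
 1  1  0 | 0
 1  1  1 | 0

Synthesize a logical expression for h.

h is 1 on exactly one input, (0,0,1), whose minterm is ¬u·¬v·w. So h is just that conjunction.

h(u, v, w) = (NOT u AND NOT v) AND w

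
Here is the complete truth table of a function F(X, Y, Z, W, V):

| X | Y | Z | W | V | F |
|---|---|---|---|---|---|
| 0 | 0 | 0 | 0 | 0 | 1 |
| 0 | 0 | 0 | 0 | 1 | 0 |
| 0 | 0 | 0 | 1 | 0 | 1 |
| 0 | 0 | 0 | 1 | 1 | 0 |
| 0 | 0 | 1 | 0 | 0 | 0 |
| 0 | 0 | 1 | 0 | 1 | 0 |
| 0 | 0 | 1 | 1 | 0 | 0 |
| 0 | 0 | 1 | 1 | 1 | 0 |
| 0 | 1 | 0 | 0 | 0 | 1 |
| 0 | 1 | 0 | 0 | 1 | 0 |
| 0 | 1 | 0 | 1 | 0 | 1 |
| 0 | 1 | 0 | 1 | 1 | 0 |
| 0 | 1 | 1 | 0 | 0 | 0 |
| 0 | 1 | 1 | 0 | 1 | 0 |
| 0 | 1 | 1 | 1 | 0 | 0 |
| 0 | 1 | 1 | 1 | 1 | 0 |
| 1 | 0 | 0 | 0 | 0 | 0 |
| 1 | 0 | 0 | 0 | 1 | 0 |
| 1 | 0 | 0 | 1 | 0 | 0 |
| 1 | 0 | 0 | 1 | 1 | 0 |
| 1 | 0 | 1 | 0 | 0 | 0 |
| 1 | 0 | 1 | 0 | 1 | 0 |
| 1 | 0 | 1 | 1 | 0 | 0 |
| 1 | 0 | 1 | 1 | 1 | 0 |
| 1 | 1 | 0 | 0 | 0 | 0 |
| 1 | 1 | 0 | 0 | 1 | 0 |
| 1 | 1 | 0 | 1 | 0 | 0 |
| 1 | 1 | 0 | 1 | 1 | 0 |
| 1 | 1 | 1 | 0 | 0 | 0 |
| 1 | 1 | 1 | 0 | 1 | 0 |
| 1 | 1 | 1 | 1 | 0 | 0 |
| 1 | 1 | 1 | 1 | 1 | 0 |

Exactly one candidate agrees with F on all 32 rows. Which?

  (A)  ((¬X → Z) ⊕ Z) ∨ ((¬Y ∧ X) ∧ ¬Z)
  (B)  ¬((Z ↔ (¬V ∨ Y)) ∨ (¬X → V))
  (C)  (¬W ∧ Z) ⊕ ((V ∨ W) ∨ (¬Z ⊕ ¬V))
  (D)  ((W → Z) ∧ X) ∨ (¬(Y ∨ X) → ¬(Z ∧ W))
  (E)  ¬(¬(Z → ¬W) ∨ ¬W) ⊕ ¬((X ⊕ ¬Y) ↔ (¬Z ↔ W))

(A) disagrees with F on (0,0,0,0,0) (formula → 0, table → 1); rule it out.
(C) disagrees with F on (0,0,0,0,0) (formula → 0, table → 1); rule it out.
(D) disagrees with F on (0,0,0,0,1) (formula → 1, table → 0); rule it out.
(E) disagrees with F on (0,0,0,0,1) (formula → 1, table → 0); rule it out.
Only (B) survives; checking it on all 32 rows confirms it matches F.

B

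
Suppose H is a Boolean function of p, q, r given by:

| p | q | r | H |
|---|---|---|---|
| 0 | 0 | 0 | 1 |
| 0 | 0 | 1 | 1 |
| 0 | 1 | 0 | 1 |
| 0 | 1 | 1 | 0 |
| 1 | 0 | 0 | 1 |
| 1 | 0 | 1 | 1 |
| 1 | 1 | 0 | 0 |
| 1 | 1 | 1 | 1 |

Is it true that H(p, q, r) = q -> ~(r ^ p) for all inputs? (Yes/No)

Test each input against both H and the formula:
  p=0, q=0, r=0: formula gives 1, H = 1 ✓
  p=0, q=0, r=1: formula gives 1, H = 1 ✓
  p=0, q=1, r=0: formula gives 1, H = 1 ✓
  p=0, q=1, r=1: formula gives 0, H = 0 ✓
  p=1, q=0, r=0: formula gives 1, H = 1 ✓
  … (the remaining 3 rows also agree.)
All 8 rows match — the expression computes H exactly.

Yes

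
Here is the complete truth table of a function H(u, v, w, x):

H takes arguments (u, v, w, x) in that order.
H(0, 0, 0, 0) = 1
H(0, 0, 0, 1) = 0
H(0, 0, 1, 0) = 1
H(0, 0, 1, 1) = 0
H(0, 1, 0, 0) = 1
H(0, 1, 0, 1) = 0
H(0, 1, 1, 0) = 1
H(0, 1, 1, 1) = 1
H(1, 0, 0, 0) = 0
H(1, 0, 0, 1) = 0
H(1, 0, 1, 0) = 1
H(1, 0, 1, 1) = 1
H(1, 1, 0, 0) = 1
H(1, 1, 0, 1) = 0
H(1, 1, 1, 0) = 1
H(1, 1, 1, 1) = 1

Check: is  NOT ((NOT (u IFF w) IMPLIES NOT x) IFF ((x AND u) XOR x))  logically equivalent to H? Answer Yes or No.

No

Test each input against both H and the formula:
  u=0, v=0, w=0, x=0: formula gives 1, H = 1 ✓
  u=0, v=0, w=0, x=1: formula gives 0, H = 0 ✓
  u=0, v=0, w=1, x=0: formula gives 1, H = 1 ✓
  u=0, v=0, w=1, x=1: formula gives 1, but H = 0 ✗
A single disagreement suffices: at (0,0,1,1) they differ, so the formula does not compute H.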